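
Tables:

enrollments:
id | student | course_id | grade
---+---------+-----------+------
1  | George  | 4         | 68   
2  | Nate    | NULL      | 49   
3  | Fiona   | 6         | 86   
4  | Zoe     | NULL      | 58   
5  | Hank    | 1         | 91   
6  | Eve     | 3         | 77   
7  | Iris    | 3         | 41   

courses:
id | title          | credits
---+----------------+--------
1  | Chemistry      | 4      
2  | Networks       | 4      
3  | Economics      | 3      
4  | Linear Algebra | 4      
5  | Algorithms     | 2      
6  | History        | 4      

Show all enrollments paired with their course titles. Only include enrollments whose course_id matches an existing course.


INNER JOIN keeps only enrollments rows whose course_id matches an id in courses. Walk through each enrollment:
  - enrollment 1 (George): course_id=4 -> matches Linear Algebra
  - enrollment 2 (Nate): course_id=NULL, no match -> dropped
  - enrollment 3 (Fiona): course_id=6 -> matches History
  - enrollment 4 (Zoe): course_id=NULL, no match -> dropped
  - enrollment 5 (Hank): course_id=1 -> matches Chemistry
  - enrollment 6 (Eve): course_id=3 -> matches Economics
  - enrollment 7 (Iris): course_id=3 -> matches Economics
So 2 of 7 rows are dropped.

SQL:
SELECT a.student, b.title AS course
FROM enrollments a
INNER JOIN courses b ON a.course_id = b.id

Result:
student | course        
--------+---------------
George  | Linear Algebra
Fiona   | History       
Hank    | Chemistry     
Eve     | Economics     
Iris    | Economics     


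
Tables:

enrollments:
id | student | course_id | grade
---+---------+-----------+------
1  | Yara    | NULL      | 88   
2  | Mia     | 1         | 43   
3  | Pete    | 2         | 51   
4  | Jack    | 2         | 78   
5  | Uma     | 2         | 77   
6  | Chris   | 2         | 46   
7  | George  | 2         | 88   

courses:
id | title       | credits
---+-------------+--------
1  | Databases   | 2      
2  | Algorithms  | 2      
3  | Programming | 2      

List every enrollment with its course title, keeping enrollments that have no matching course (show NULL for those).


LEFT JOIN keeps every row from enrollments (the left table); where course_id has no match in courses, the course columns become NULL. Walk through each enrollment:
  - enrollment 1 (Yara): course_id=NULL, no match -> kept with NULL
  - enrollment 2 (Mia): course_id=1 -> matches Databases
  - enrollment 3 (Pete): course_id=2 -> matches Algorithms
  - enrollment 4 (Jack): course_id=2 -> matches Algorithms
  - enrollment 5 (Uma): course_id=2 -> matches Algorithms
  - enrollment 6 (Chris): course_id=2 -> matches Algorithms
  - enrollment 7 (George): course_id=2 -> matches Algorithms
All 7 rows appear; 1 has NULL course.

SQL:
SELECT a.student, b.title AS course
FROM enrollments a
LEFT JOIN courses b ON a.course_id = b.id

Result:
student | course    
--------+-----------
Yara    | NULL      
Mia     | Databases 
Pete    | Algorithms
Jack    | Algorithms
Uma     | Algorithms
Chris   | Algorithms
George  | Algorithms


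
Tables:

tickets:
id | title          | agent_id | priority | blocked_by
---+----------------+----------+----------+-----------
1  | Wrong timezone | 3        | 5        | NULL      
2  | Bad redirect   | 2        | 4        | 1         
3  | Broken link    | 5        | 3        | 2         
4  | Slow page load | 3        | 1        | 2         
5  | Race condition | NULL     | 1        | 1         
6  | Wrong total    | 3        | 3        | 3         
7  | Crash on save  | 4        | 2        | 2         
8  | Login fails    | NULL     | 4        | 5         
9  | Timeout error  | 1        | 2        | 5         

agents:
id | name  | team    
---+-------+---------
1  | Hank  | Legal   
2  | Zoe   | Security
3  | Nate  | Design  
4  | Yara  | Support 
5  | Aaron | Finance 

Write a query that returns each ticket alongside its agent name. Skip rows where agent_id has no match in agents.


INNER JOIN keeps only tickets rows whose agent_id matches an id in agents. Walk through each ticket:
  - ticket 1 (Wrong timezone): agent_id=3 -> matches Nate
  - ticket 2 (Bad redirect): agent_id=2 -> matches Zoe
  - ticket 3 (Broken link): agent_id=5 -> matches Aaron
  - ticket 4 (Slow page load): agent_id=3 -> matches Nate
  - ticket 5 (Race condition): agent_id=NULL, no match -> dropped
  - ticket 6 (Wrong total): agent_id=3 -> matches Nate
  - ticket 7 (Crash on save): agent_id=4 -> matches Yara
  - ticket 8 (Login fails): agent_id=NULL, no match -> dropped
  - ticket 9 (Timeout error): agent_id=1 -> matches Hank
So 2 of 9 rows are dropped.

SQL:
SELECT a.title, b.name AS agent
FROM tickets a
INNER JOIN agents b ON a.agent_id = b.id

Result:
title          | agent
---------------+------
Wrong timezone | Nate 
Bad redirect   | Zoe  
Broken link    | Aaron
Slow page load | Nate 
Wrong total    | Nate 
Crash on save  | Yara 
Timeout error  | Hank 


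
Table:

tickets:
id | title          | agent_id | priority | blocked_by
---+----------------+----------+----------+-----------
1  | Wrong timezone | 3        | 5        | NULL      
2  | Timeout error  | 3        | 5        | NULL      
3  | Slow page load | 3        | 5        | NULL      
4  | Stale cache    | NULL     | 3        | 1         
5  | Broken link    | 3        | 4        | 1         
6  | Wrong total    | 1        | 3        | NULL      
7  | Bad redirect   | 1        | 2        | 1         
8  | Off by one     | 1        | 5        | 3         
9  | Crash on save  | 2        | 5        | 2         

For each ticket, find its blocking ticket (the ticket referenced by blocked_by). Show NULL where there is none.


This is a self-join: tickets is joined to a second copy of itself, matching each row's blocked_by to another row's id. Use LEFT JOIN so rows with blocked_by=NULL are kept.
  - ticket 1 (Wrong timezone): blocked_by=NULL -> NULL
  - ticket 2 (Timeout error): blocked_by=NULL -> NULL
  - ticket 3 (Slow page load): blocked_by=NULL -> NULL
  - ticket 4 (Stale cache): blocked_by=1 -> Wrong timezone
  - ticket 5 (Broken link): blocked_by=1 -> Wrong timezone
  - ticket 6 (Wrong total): blocked_by=NULL -> NULL
  - ticket 7 (Bad redirect): blocked_by=1 -> Wrong timezone
  - ticket 8 (Off by one): blocked_by=3 -> Slow page load
  - ticket 9 (Crash on save): blocked_by=2 -> Timeout error

SQL:
SELECT a.title AS item, b.title AS blocked_by
FROM tickets a
LEFT JOIN tickets b ON a.blocked_by = b.id

Result:
item           | blocked_by    
---------------+---------------
Wrong timezone | NULL          
Timeout error  | NULL          
Slow page load | NULL          
Stale cache    | Wrong timezone
Broken link    | Wrong timezone
Wrong total    | NULL          
Bad redirect   | Wrong timezone
Off by one     | Slow page load
Crash on save  | Timeout error 


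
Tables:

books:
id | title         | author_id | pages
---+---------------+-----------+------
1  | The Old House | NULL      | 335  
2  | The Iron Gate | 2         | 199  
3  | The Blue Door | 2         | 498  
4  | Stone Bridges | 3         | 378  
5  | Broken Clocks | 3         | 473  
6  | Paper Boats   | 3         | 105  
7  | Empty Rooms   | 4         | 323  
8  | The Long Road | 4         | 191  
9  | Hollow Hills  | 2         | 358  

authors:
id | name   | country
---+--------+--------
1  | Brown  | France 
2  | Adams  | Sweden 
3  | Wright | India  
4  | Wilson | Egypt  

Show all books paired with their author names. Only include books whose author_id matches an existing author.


INNER JOIN keeps only books rows whose author_id matches an id in authors. Walk through each book:
  - book 1 (The Old House): author_id=NULL, no match -> dropped
  - book 2 (The Iron Gate): author_id=2 -> matches Adams
  - book 3 (The Blue Door): author_id=2 -> matches Adams
  - book 4 (Stone Bridges): author_id=3 -> matches Wright
  - book 5 (Broken Clocks): author_id=3 -> matches Wright
  - book 6 (Paper Boats): author_id=3 -> matches Wright
  - book 7 (Empty Rooms): author_id=4 -> matches Wilson
  - book 8 (The Long Road): author_id=4 -> matches Wilson
  - book 9 (Hollow Hills): author_id=2 -> matches Adams
So 1 of 9 rows is dropped.

SQL:
SELECT a.title, b.name AS author
FROM books a
INNER JOIN authors b ON a.author_id = b.id

Result:
title         | author
--------------+-------
The Iron Gate | Adams 
The Blue Door | Adams 
Stone Bridges | Wright
Broken Clocks | Wright
Paper Boats   | Wright
Empty Rooms   | Wilson
The Long Road | Wilson
Hollow Hills  | Adams 


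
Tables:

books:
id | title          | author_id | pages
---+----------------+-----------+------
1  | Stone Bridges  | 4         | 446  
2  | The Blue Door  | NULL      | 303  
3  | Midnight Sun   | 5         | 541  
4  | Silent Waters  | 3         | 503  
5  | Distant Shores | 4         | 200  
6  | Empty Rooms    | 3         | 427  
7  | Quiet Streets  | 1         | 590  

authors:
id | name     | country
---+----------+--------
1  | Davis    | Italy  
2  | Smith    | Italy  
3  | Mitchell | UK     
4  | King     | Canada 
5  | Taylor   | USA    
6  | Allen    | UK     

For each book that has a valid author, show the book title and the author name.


INNER JOIN keeps only books rows whose author_id matches an id in authors. Walk through each book:
  - book 1 (Stone Bridges): author_id=4 -> matches King
  - book 2 (The Blue Door): author_id=NULL, no match -> dropped
  - book 3 (Midnight Sun): author_id=5 -> matches Taylor
  - book 4 (Silent Waters): author_id=3 -> matches Mitchell
  - book 5 (Distant Shores): author_id=4 -> matches King
  - book 6 (Empty Rooms): author_id=3 -> matches Mitchell
  - book 7 (Quiet Streets): author_id=1 -> matches Davis
So 1 of 7 rows is dropped.

SQL:
SELECT a.title, b.name AS author
FROM books a
INNER JOIN authors b ON a.author_id = b.id

Result:
title          | author  
---------------+---------
Stone Bridges  | King    
Midnight Sun   | Taylor  
Silent Waters  | Mitchell
Distant Shores | King    
Empty Rooms    | Mitchell
Quiet Streets  | Davis   


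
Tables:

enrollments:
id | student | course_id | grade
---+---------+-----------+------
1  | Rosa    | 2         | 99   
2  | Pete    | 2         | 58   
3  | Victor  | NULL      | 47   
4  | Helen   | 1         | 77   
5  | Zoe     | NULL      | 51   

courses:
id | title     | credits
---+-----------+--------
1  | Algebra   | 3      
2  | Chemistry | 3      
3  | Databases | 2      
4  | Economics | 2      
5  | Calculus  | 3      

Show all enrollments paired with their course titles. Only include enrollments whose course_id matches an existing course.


INNER JOIN keeps only enrollments rows whose course_id matches an id in courses. Walk through each enrollment:
  - enrollment 1 (Rosa): course_id=2 -> matches Chemistry
  - enrollment 2 (Pete): course_id=2 -> matches Chemistry
  - enrollment 3 (Victor): course_id=NULL, no match -> dropped
  - enrollment 4 (Helen): course_id=1 -> matches Algebra
  - enrollment 5 (Zoe): course_id=NULL, no match -> dropped
So 2 of 5 rows are dropped.

SQL:
SELECT a.student, b.title AS course
FROM enrollments a
INNER JOIN courses b ON a.course_id = b.id

Result:
student | course   
--------+----------
Rosa    | Chemistry
Pete    | Chemistry
Helen   | Algebra  


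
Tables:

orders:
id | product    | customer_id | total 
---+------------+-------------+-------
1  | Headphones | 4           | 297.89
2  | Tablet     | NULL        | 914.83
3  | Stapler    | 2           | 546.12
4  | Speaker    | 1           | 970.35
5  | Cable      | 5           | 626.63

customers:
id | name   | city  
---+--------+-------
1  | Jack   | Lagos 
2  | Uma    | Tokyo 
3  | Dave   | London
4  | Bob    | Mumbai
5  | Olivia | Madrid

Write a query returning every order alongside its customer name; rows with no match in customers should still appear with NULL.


LEFT JOIN keeps every row from orders (the left table); where customer_id has no match in customers, the customer columns become NULL. Walk through each order:
  - order 1 (Headphones): customer_id=4 -> matches Bob
  - order 2 (Tablet): customer_id=NULL, no match -> kept with NULL
  - order 3 (Stapler): customer_id=2 -> matches Uma
  - order 4 (Speaker): customer_id=1 -> matches Jack
  - order 5 (Cable): customer_id=5 -> matches Olivia
All 5 rows appear; 1 has NULL customer.

SQL:
SELECT a.product, b.name AS customer
FROM orders a
LEFT JOIN customers b ON a.customer_id = b.id

Result:
product    | customer
-----------+---------
Headphones | Bob     
Tablet     | NULL    
Stapler    | Uma     
Speaker    | Jack    
Cable      | Olivia  


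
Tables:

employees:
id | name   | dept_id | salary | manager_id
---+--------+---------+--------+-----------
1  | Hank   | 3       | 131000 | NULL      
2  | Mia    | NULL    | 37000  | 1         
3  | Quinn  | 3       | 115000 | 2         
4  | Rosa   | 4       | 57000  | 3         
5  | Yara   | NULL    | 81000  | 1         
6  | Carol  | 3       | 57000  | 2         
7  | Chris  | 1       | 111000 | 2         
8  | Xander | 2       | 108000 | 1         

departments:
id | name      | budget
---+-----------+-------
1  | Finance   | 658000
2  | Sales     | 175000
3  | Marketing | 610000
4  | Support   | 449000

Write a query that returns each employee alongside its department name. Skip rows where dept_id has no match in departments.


INNER JOIN keeps only employees rows whose dept_id matches an id in departments. Walk through each employee:
  - employee 1 (Hank): dept_id=3 -> matches Marketing
  - employee 2 (Mia): dept_id=NULL, no match -> dropped
  - employee 3 (Quinn): dept_id=3 -> matches Marketing
  - employee 4 (Rosa): dept_id=4 -> matches Support
  - employee 5 (Yara): dept_id=NULL, no match -> dropped
  - employee 6 (Carol): dept_id=3 -> matches Marketing
  - employee 7 (Chris): dept_id=1 -> matches Finance
  - employee 8 (Xander): dept_id=2 -> matches Sales
So 2 of 8 rows are dropped.

SQL:
SELECT a.name, b.name AS department
FROM employees a
INNER JOIN departments b ON a.dept_id = b.id

Result:
name   | department
-------+-----------
Hank   | Marketing 
Quinn  | Marketing 
Rosa   | Support   
Carol  | Marketing 
Chris  | Finance   
Xander | Sales     


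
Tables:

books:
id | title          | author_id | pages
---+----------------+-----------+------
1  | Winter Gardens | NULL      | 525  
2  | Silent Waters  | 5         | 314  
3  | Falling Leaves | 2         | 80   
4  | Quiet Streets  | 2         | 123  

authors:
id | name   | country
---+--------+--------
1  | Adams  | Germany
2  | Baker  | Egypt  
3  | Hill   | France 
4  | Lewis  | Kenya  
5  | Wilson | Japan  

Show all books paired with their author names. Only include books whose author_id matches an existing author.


INNER JOIN keeps only books rows whose author_id matches an id in authors. Walk through each book:
  - book 1 (Winter Gardens): author_id=NULL, no match -> dropped
  - book 2 (Silent Waters): author_id=5 -> matches Wilson
  - book 3 (Falling Leaves): author_id=2 -> matches Baker
  - book 4 (Quiet Streets): author_id=2 -> matches Baker
So 1 of 4 rows is dropped.

SQL:
SELECT a.title, b.name AS author
FROM books a
INNER JOIN authors b ON a.author_id = b.id

Result:
title          | author
---------------+-------
Silent Waters  | Wilson
Falling Leaves | Baker 
Quiet Streets  | Baker 


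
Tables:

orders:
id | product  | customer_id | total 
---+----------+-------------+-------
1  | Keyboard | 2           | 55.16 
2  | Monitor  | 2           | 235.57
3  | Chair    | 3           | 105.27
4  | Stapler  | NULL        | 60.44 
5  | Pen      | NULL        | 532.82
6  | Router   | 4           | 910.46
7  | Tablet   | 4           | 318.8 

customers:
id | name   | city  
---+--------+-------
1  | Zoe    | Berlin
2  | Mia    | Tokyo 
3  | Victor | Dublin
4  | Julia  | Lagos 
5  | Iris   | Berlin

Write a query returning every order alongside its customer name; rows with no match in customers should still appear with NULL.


LEFT JOIN keeps every row from orders (the left table); where customer_id has no match in customers, the customer columns become NULL. Walk through each order:
  - order 1 (Keyboard): customer_id=2 -> matches Mia
  - order 2 (Monitor): customer_id=2 -> matches Mia
  - order 3 (Chair): customer_id=3 -> matches Victor
  - order 4 (Stapler): customer_id=NULL, no match -> kept with NULL
  - order 5 (Pen): customer_id=NULL, no match -> kept with NULL
  - order 6 (Router): customer_id=4 -> matches Julia
  - order 7 (Tablet): customer_id=4 -> matches Julia
All 7 rows appear; 2 have NULL customer.

SQL:
SELECT a.product, b.name AS customer
FROM orders a
LEFT JOIN customers b ON a.customer_id = b.id

Result:
product  | customer
---------+---------
Keyboard | Mia     
Monitor  | Mia     
Chair    | Victor  
Stapler  | NULL    
Pen      | NULL    
Router   | Julia   
Tablet   | Julia   


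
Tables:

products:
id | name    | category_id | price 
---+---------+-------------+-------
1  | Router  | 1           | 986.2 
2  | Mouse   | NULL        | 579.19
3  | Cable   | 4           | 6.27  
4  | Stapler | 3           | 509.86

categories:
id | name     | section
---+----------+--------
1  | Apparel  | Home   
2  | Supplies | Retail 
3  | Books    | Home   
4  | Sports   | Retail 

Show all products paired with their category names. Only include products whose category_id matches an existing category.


INNER JOIN keeps only products rows whose category_id matches an id in categories. Walk through each product:
  - product 1 (Router): category_id=1 -> matches Apparel
  - product 2 (Mouse): category_id=NULL, no match -> dropped
  - product 3 (Cable): category_id=4 -> matches Sports
  - product 4 (Stapler): category_id=3 -> matches Books
So 1 of 4 rows is dropped.

SQL:
SELECT a.name, b.name AS category
FROM products a
INNER JOIN categories b ON a.category_id = b.id

Result:
name    | category
--------+---------
Router  | Apparel 
Cable   | Sports  
Stapler | Books   


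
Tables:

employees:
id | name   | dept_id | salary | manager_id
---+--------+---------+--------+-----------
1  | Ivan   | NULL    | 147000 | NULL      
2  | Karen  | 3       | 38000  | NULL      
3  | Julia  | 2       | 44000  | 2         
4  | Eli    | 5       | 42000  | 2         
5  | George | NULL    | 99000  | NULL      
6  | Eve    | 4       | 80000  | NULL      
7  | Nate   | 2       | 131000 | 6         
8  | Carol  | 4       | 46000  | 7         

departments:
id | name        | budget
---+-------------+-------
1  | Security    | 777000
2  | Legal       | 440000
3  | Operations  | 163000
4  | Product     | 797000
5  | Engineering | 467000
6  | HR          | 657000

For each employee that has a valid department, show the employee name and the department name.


INNER JOIN keeps only employees rows whose dept_id matches an id in departments. Walk through each employee:
  - employee 1 (Ivan): dept_id=NULL, no match -> dropped
  - employee 2 (Karen): dept_id=3 -> matches Operations
  - employee 3 (Julia): dept_id=2 -> matches Legal
  - employee 4 (Eli): dept_id=5 -> matches Engineering
  - employee 5 (George): dept_id=NULL, no match -> dropped
  - employee 6 (Eve): dept_id=4 -> matches Product
  - employee 7 (Nate): dept_id=2 -> matches Legal
  - employee 8 (Carol): dept_id=4 -> matches Product
So 2 of 8 rows are dropped.

SQL:
SELECT a.name, b.name AS department
FROM employees a
INNER JOIN departments b ON a.dept_id = b.id

Result:
name  | department 
------+------------
Karen | Operations 
Julia | Legal      
Eli   | Engineering
Eve   | Product    
Nate  | Legal      
Carol | Product    


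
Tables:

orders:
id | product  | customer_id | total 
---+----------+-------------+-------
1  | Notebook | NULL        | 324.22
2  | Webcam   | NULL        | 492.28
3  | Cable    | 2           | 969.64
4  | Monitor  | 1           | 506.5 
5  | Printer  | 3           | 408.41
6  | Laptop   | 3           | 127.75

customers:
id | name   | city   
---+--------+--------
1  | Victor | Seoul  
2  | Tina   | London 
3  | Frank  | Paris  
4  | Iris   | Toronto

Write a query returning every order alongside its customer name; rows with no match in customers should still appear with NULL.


LEFT JOIN keeps every row from orders (the left table); where customer_id has no match in customers, the customer columns become NULL. Walk through each order:
  - order 1 (Notebook): customer_id=NULL, no match -> kept with NULL
  - order 2 (Webcam): customer_id=NULL, no match -> kept with NULL
  - order 3 (Cable): customer_id=2 -> matches Tina
  - order 4 (Monitor): customer_id=1 -> matches Victor
  - order 5 (Printer): customer_id=3 -> matches Frank
  - order 6 (Laptop): customer_id=3 -> matches Frank
All 6 rows appear; 2 have NULL customer.

SQL:
SELECT a.product, b.name AS customer
FROM orders a
LEFT JOIN customers b ON a.customer_id = b.id

Result:
product  | customer
---------+---------
Notebook | NULL    
Webcam   | NULL    
Cable    | Tina    
Monitor  | Victor  
Printer  | Frank   
Laptop   | Frank   


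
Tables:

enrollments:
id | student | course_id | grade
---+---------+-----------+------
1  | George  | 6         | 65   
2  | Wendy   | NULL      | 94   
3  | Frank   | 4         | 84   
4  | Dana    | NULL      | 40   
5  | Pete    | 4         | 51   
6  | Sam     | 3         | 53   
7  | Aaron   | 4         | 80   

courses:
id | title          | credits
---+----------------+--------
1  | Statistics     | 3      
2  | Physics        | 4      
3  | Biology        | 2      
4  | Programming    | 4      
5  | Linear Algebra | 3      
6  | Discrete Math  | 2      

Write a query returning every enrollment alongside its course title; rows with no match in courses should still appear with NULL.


LEFT JOIN keeps every row from enrollments (the left table); where course_id has no match in courses, the course columns become NULL. Walk through each enrollment:
  - enrollment 1 (George): course_id=6 -> matches Discrete Math
  - enrollment 2 (Wendy): course_id=NULL, no match -> kept with NULL
  - enrollment 3 (Frank): course_id=4 -> matches Programming
  - enrollment 4 (Dana): course_id=NULL, no match -> kept with NULL
  - enrollment 5 (Pete): course_id=4 -> matches Programming
  - enrollment 6 (Sam): course_id=3 -> matches Biology
  - enrollment 7 (Aaron): course_id=4 -> matches Programming
All 7 rows appear; 2 have NULL course.

SQL:
SELECT a.student, b.title AS course
FROM enrollments a
LEFT JOIN courses b ON a.course_id = b.id

Result:
student | course       
--------+--------------
George  | Discrete Math
Wendy   | NULL         
Frank   | Programming  
Dana    | NULL         
Pete    | Programming  
Sam     | Biology      
Aaron   | Programming  


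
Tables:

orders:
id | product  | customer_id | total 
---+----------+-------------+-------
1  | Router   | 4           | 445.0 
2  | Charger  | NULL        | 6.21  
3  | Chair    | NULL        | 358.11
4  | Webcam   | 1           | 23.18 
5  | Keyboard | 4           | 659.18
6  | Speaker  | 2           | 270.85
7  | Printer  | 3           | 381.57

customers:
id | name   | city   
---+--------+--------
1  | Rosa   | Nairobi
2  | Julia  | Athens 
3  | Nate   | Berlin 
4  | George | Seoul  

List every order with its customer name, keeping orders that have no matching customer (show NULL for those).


LEFT JOIN keeps every row from orders (the left table); where customer_id has no match in customers, the customer columns become NULL. Walk through each order:
  - order 1 (Router): customer_id=4 -> matches George
  - order 2 (Charger): customer_id=NULL, no match -> kept with NULL
  - order 3 (Chair): customer_id=NULL, no match -> kept with NULL
  - order 4 (Webcam): customer_id=1 -> matches Rosa
  - order 5 (Keyboard): customer_id=4 -> matches George
  - order 6 (Speaker): customer_id=2 -> matches Julia
  - order 7 (Printer): customer_id=3 -> matches Nate
All 7 rows appear; 2 have NULL customer.

SQL:
SELECT a.product, b.name AS customer
FROM orders a
LEFT JOIN customers b ON a.customer_id = b.id

Result:
product  | customer
---------+---------
Router   | George  
Charger  | NULL    
Chair    | NULL    
Webcam   | Rosa    
Keyboard | George  
Speaker  | Julia   
Printer  | Nate    


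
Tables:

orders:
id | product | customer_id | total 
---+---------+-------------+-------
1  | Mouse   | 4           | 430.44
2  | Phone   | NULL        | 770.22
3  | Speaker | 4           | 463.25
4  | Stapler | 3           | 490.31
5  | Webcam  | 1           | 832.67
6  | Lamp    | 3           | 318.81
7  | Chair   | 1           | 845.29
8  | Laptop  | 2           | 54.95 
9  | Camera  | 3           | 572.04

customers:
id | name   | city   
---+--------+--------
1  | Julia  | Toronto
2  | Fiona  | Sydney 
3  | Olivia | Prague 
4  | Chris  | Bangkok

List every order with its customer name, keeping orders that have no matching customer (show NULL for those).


LEFT JOIN keeps every row from orders (the left table); where customer_id has no match in customers, the customer columns become NULL. Walk through each order:
  - order 1 (Mouse): customer_id=4 -> matches Chris
  - order 2 (Phone): customer_id=NULL, no match -> kept with NULL
  - order 3 (Speaker): customer_id=4 -> matches Chris
  - order 4 (Stapler): customer_id=3 -> matches Olivia
  - order 5 (Webcam): customer_id=1 -> matches Julia
  - order 6 (Lamp): customer_id=3 -> matches Olivia
  - order 7 (Chair): customer_id=1 -> matches Julia
  - order 8 (Laptop): customer_id=2 -> matches Fiona
  - order 9 (Camera): customer_id=3 -> matches Olivia
All 9 rows appear; 1 has NULL customer.

SQL:
SELECT a.product, b.name AS customer
FROM orders a
LEFT JOIN customers b ON a.customer_id = b.id

Result:
product | customer
--------+---------
Mouse   | Chris   
Phone   | NULL    
Speaker | Chris   
Stapler | Olivia  
Webcam  | Julia   
Lamp    | Olivia  
Chair   | Julia   
Laptop  | Fiona   
Camera  | Olivia  


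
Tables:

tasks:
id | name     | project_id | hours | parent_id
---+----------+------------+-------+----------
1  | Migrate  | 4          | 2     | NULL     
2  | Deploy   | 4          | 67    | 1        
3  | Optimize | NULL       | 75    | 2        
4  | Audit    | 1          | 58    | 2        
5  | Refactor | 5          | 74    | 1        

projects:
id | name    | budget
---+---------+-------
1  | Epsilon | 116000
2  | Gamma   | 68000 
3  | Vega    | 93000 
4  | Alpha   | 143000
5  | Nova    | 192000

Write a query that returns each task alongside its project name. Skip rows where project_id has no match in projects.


INNER JOIN keeps only tasks rows whose project_id matches an id in projects. Walk through each task:
  - task 1 (Migrate): project_id=4 -> matches Alpha
  - task 2 (Deploy): project_id=4 -> matches Alpha
  - task 3 (Optimize): project_id=NULL, no match -> dropped
  - task 4 (Audit): project_id=1 -> matches Epsilon
  - task 5 (Refactor): project_id=5 -> matches Nova
So 1 of 5 rows is dropped.

SQL:
SELECT a.name, b.name AS project
FROM tasks a
INNER JOIN projects b ON a.project_id = b.id

Result:
name     | project
---------+--------
Migrate  | Alpha  
Deploy   | Alpha  
Audit    | Epsilon
Refactor | Nova   


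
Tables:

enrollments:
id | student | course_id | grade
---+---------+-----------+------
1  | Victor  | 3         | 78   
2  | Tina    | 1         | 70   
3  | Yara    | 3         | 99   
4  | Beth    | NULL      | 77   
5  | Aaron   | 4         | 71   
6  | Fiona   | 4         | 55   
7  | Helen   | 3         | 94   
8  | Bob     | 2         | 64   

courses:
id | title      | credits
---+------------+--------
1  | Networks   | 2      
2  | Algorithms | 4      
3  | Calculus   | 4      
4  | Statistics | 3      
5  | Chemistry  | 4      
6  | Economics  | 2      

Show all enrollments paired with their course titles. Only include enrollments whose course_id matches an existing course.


INNER JOIN keeps only enrollments rows whose course_id matches an id in courses. Walk through each enrollment:
  - enrollment 1 (Victor): course_id=3 -> matches Calculus
  - enrollment 2 (Tina): course_id=1 -> matches Networks
  - enrollment 3 (Yara): course_id=3 -> matches Calculus
  - enrollment 4 (Beth): course_id=NULL, no match -> dropped
  - enrollment 5 (Aaron): course_id=4 -> matches Statistics
  - enrollment 6 (Fiona): course_id=4 -> matches Statistics
  - enrollment 7 (Helen): course_id=3 -> matches Calculus
  - enrollment 8 (Bob): course_id=2 -> matches Algorithms
So 1 of 8 rows is dropped.

SQL:
SELECT a.student, b.title AS course
FROM enrollments a
INNER JOIN courses b ON a.course_id = b.id

Result:
student | course    
--------+-----------
Victor  | Calculus  
Tina    | Networks  
Yara    | Calculus  
Aaron   | Statistics
Fiona   | Statistics
Helen   | Calculus  
Bob     | Algorithms


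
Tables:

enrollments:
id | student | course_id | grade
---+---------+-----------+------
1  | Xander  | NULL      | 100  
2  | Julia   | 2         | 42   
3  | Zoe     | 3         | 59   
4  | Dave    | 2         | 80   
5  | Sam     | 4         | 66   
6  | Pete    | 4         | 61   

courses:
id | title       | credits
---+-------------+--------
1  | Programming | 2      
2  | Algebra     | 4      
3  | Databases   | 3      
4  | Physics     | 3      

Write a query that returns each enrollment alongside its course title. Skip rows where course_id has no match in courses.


INNER JOIN keeps only enrollments rows whose course_id matches an id in courses. Walk through each enrollment:
  - enrollment 1 (Xander): course_id=NULL, no match -> dropped
  - enrollment 2 (Julia): course_id=2 -> matches Algebra
  - enrollment 3 (Zoe): course_id=3 -> matches Databases
  - enrollment 4 (Dave): course_id=2 -> matches Algebra
  - enrollment 5 (Sam): course_id=4 -> matches Physics
  - enrollment 6 (Pete): course_id=4 -> matches Physics
So 1 of 6 rows is dropped.

SQL:
SELECT a.student, b.title AS course
FROM enrollments a
INNER JOIN courses b ON a.course_id = b.id

Result:
student | course   
--------+----------
Julia   | Algebra  
Zoe     | Databases
Dave    | Algebra  
Sam     | Physics  
Pete    | Physics  


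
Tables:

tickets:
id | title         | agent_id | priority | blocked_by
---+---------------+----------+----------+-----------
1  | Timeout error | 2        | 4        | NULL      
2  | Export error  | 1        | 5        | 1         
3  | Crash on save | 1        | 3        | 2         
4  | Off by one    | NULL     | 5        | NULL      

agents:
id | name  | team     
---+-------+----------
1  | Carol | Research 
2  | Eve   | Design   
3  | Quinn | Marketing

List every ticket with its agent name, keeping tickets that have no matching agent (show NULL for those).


LEFT JOIN keeps every row from tickets (the left table); where agent_id has no match in agents, the agent columns become NULL. Walk through each ticket:
  - ticket 1 (Timeout error): agent_id=2 -> matches Eve
  - ticket 2 (Export error): agent_id=1 -> matches Carol
  - ticket 3 (Crash on save): agent_id=1 -> matches Carol
  - ticket 4 (Off by one): agent_id=NULL, no match -> kept with NULL
All 4 rows appear; 1 has NULL agent.

SQL:
SELECT a.title, b.name AS agent
FROM tickets a
LEFT JOIN agents b ON a.agent_id = b.id

Result:
title         | agent
--------------+------
Timeout error | Eve  
Export error  | Carol
Crash on save | Carol
Off by one    | NULL 


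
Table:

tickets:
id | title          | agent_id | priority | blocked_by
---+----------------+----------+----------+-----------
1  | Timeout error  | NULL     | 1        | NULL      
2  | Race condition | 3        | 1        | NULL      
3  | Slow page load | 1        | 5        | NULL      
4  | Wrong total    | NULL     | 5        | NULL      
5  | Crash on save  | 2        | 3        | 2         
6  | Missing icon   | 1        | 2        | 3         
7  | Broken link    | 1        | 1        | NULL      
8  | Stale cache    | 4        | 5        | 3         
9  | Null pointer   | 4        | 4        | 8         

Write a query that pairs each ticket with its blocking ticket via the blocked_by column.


This is a self-join: tickets is joined to a second copy of itself, matching each row's blocked_by to another row's id. Use LEFT JOIN so rows with blocked_by=NULL are kept.
  - ticket 1 (Timeout error): blocked_by=NULL -> NULL
  - ticket 2 (Race condition): blocked_by=NULL -> NULL
  - ticket 3 (Slow page load): blocked_by=NULL -> NULL
  - ticket 4 (Wrong total): blocked_by=NULL -> NULL
  - ticket 5 (Crash on save): blocked_by=2 -> Race condition
  - ticket 6 (Missing icon): blocked_by=3 -> Slow page load
  - ticket 7 (Broken link): blocked_by=NULL -> NULL
  - ticket 8 (Stale cache): blocked_by=3 -> Slow page load
  - ticket 9 (Null pointer): blocked_by=8 -> Stale cache

SQL:
SELECT a.title AS item, b.title AS blocked_by
FROM tickets a
LEFT JOIN tickets b ON a.blocked_by = b.id

Result:
item           | blocked_by    
---------------+---------------
Timeout error  | NULL          
Race condition | NULL          
Slow page load | NULL          
Wrong total    | NULL          
Crash on save  | Race condition
Missing icon   | Slow page load
Broken link    | NULL          
Stale cache    | Slow page load
Null pointer   | Stale cache   


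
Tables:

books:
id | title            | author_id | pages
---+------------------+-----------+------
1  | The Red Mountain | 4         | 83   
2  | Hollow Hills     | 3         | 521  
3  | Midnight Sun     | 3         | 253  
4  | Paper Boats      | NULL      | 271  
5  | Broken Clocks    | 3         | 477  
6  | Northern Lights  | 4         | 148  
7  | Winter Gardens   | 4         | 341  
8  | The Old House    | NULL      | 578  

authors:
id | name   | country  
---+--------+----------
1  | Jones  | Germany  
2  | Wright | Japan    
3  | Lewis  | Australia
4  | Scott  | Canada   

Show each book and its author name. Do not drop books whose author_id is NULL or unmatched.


LEFT JOIN keeps every row from books (the left table); where author_id has no match in authors, the author columns become NULL. Walk through each book:
  - book 1 (The Red Mountain): author_id=4 -> matches Scott
  - book 2 (Hollow Hills): author_id=3 -> matches Lewis
  - book 3 (Midnight Sun): author_id=3 -> matches Lewis
  - book 4 (Paper Boats): author_id=NULL, no match -> kept with NULL
  - book 5 (Broken Clocks): author_id=3 -> matches Lewis
  - book 6 (Northern Lights): author_id=4 -> matches Scott
  - book 7 (Winter Gardens): author_id=4 -> matches Scott
  - book 8 (The Old House): author_id=NULL, no match -> kept with NULL
All 8 rows appear; 2 have NULL author.

SQL:
SELECT a.title, b.name AS author
FROM books a
LEFT JOIN authors b ON a.author_id = b.id

Result:
title            | author
-----------------+-------
The Red Mountain | Scott 
Hollow Hills     | Lewis 
Midnight Sun     | Lewis 
Paper Boats      | NULL  
Broken Clocks    | Lewis 
Northern Lights  | Scott 
Winter Gardens   | Scott 
The Old House    | NULL  


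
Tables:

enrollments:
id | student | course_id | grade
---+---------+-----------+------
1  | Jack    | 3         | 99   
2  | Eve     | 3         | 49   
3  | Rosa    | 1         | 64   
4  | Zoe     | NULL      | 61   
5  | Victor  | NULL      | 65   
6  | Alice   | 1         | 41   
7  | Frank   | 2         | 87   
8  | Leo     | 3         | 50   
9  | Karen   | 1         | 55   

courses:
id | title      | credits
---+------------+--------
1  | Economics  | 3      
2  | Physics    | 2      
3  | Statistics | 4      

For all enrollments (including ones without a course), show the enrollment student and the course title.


LEFT JOIN keeps every row from enrollments (the left table); where course_id has no match in courses, the course columns become NULL. Walk through each enrollment:
  - enrollment 1 (Jack): course_id=3 -> matches Statistics
  - enrollment 2 (Eve): course_id=3 -> matches Statistics
  - enrollment 3 (Rosa): course_id=1 -> matches Economics
  - enrollment 4 (Zoe): course_id=NULL, no match -> kept with NULL
  - enrollment 5 (Victor): course_id=NULL, no match -> kept with NULL
  - enrollment 6 (Alice): course_id=1 -> matches Economics
  - enrollment 7 (Frank): course_id=2 -> matches Physics
  - enrollment 8 (Leo): course_id=3 -> matches Statistics
  - enrollment 9 (Karen): course_id=1 -> matches Economics
All 9 rows appear; 2 have NULL course.

SQL:
SELECT a.student, b.title AS course
FROM enrollments a
LEFT JOIN courses b ON a.course_id = b.id

Result:
student | course    
--------+-----------
Jack    | Statistics
Eve     | Statistics
Rosa    | Economics 
Zoe     | NULL      
Victor  | NULL      
Alice   | Economics 
Frank   | Physics   
Leo     | Statistics
Karen   | Economics 


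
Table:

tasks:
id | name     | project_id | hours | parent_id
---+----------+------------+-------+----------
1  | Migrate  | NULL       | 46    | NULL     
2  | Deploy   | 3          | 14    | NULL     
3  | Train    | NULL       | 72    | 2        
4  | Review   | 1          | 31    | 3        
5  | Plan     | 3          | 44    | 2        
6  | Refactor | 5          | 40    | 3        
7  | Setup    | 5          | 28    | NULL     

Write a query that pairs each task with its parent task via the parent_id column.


This is a self-join: tasks is joined to a second copy of itself, matching each row's parent_id to another row's id. Use LEFT JOIN so rows with parent_id=NULL are kept.
  - task 1 (Migrate): parent_id=NULL -> NULL
  - task 2 (Deploy): parent_id=NULL -> NULL
  - task 3 (Train): parent_id=2 -> Deploy
  - task 4 (Review): parent_id=3 -> Train
  - task 5 (Plan): parent_id=2 -> Deploy
  - task 6 (Refactor): parent_id=3 -> Train
  - task 7 (Setup): parent_id=NULL -> NULL

SQL:
SELECT a.name AS item, b.name AS parent
FROM tasks a
LEFT JOIN tasks b ON a.parent_id = b.id

Result:
item     | parent
---------+-------
Migrate  | NULL  
Deploy   | NULL  
Train    | Deploy
Review   | Train 
Plan     | Deploy
Refactor | Train 
Setup    | NULL  


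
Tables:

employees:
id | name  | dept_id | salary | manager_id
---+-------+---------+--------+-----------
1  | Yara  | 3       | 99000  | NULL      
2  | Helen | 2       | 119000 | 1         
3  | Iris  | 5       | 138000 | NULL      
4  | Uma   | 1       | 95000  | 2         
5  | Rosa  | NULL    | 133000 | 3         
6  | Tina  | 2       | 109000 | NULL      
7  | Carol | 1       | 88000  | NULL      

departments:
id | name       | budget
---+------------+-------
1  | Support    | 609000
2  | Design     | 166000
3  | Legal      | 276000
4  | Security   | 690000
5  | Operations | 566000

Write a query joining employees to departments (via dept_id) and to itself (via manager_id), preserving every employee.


Two LEFT JOINs from the same base table employees: one to departments via dept_id, one to employees itself via manager_id. Both are LEFT so every employee is preserved.
Match against departments:
  - employee 1 (Yara): dept_id=3 -> matches Legal
  - employee 2 (Helen): dept_id=2 -> matches Design
  - employee 3 (Iris): dept_id=5 -> matches Operations
  - employee 4 (Uma): dept_id=1 -> matches Support
  - employee 5 (Rosa): dept_id=NULL, no match -> kept with NULL
  - employee 6 (Tina): dept_id=2 -> matches Design
  - employee 7 (Carol): dept_id=1 -> matches Support
Match against employees (self):
  - employee 1 (Yara): manager_id=NULL -> NULL
  - employee 2 (Helen): manager_id=1 -> Yara
  - employee 3 (Iris): manager_id=NULL -> NULL
  - employee 4 (Uma): manager_id=2 -> Helen
  - employee 5 (Rosa): manager_id=3 -> Iris
  - employee 6 (Tina): manager_id=NULL -> NULL
  - employee 7 (Carol): manager_id=NULL -> NULL

SQL:
SELECT a.name, b.name AS department, c.name AS manager
FROM employees a
LEFT JOIN departments b ON a.dept_id = b.id
LEFT JOIN employees c ON a.manager_id = c.id

Result:
name  | department | manager
------+------------+--------
Yara  | Legal      | NULL   
Helen | Design     | Yara   
Iris  | Operations | NULL   
Uma   | Support    | Helen  
Rosa  | NULL       | Iris   
Tina  | Design     | NULL   
Carol | Support    | NULL   


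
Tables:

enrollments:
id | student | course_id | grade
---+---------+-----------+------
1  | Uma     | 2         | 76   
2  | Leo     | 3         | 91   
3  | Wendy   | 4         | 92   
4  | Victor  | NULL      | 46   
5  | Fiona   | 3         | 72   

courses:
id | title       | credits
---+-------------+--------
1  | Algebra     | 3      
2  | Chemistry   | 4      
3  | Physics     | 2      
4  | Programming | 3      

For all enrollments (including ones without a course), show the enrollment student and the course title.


LEFT JOIN keeps every row from enrollments (the left table); where course_id has no match in courses, the course columns become NULL. Walk through each enrollment:
  - enrollment 1 (Uma): course_id=2 -> matches Chemistry
  - enrollment 2 (Leo): course_id=3 -> matches Physics
  - enrollment 3 (Wendy): course_id=4 -> matches Programming
  - enrollment 4 (Victor): course_id=NULL, no match -> kept with NULL
  - enrollment 5 (Fiona): course_id=3 -> matches Physics
All 5 rows appear; 1 has NULL course.

SQL:
SELECT a.student, b.title AS course
FROM enrollments a
LEFT JOIN courses b ON a.course_id = b.id

Result:
student | course     
--------+------------
Uma     | Chemistry  
Leo     | Physics    
Wendy   | Programming
Victor  | NULL       
Fiona   | Physics    
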